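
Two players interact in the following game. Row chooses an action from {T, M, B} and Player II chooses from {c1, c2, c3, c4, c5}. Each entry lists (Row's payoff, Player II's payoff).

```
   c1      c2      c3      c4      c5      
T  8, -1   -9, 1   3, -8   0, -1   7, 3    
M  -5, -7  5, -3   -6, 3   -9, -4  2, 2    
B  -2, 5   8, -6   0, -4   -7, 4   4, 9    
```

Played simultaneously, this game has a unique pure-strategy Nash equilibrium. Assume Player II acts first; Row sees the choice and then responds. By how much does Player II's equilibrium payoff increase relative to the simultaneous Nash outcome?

Row best-responds to each possible Player II move:
- c1: BR = T, leader payoff -1.
- c2: BR = B, leader payoff -6.
- c3: BR = T, leader payoff -8.
- c4: BR = T, leader payoff -1.
- c5: BR = T, leader payoff 3.
Among -1, -6, -8, -1, 3, the best is 3 at c5. Subgame-perfect outcome: (T, c5) with payoffs (7, 3).
Now find the simultaneous Nash equilibrium.
Row's best replies: c1→T; c2→B; c3→T; c4→T; c5→T.
Player II's best replies: T→c5; M→c3; B→c5.
Only (T, c5) has each player best-responding; Nash payoffs (7, 3).
Player II's commitment gain: 3 − 3 = 0.

0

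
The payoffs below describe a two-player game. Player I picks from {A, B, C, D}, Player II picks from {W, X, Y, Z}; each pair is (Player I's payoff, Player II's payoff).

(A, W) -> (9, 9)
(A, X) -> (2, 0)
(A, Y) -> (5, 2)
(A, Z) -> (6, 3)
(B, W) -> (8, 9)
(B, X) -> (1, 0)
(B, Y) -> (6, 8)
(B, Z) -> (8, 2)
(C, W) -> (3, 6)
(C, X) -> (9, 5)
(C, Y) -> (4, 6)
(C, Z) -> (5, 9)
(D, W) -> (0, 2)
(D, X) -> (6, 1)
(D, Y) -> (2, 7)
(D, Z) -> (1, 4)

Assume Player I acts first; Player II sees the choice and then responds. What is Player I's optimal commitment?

A

Work backward from Player II's decision.
- A: BR = W, leader payoff 9.
- B: BR = W, leader payoff 8.
- C: BR = Z, leader payoff 5.
- D: BR = Y, leader payoff 2.
Among 9, 8, 5, 2, the best is 9 at A. Subgame-perfect outcome: (A, W) with payoffs (9, 9).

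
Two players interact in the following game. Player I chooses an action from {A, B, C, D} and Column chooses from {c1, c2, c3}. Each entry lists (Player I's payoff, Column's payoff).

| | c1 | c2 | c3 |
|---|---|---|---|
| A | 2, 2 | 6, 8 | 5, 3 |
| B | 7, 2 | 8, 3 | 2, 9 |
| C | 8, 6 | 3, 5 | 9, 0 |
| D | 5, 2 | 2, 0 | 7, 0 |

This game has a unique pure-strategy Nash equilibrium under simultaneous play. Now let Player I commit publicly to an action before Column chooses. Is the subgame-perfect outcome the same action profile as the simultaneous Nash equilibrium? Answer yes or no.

Solve by backward induction (Player I leads).
- A: Column compares 2, 8, 3 and picks c2; Player I would get 6.
- B: Column compares 2, 3, 9 and picks c3; Player I would get 2.
- C: Column compares 6, 5, 0 and picks c1; Player I would get 8.
- D: Column compares 2, 0, 0 and picks c1; Player I would get 5.
Player I's induced payoffs are 6, 2, 8, 5, so Player I commits to C. Subgame-perfect outcome: (C, c1) with payoffs (8, 6).
For the simultaneous game, intersect best replies.
Player I's best replies: c1→C; c2→B; c3→C.
Column's best replies: A→c2; B→c3; C→c1; D→c1.
The unique mutual best reply is (C, c1), giving (8, 6).
Sequential outcome (C, c1) coincides with the Nash profile (C, c1).

yes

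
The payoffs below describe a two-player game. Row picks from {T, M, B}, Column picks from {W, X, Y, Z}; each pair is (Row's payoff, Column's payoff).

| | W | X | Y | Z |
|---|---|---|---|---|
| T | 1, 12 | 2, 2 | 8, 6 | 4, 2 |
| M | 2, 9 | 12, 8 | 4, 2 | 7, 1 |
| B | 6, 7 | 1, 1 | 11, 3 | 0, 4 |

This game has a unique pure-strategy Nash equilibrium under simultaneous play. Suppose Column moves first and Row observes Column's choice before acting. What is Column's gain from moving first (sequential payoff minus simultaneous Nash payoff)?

Work backward from Row's decision.
- W → Row plays B (best of 1, 2, 6); Column gets 7.
- X → Row plays M (best of 2, 12, 1); Column gets 8.
- Y → Row plays B (best of 8, 4, 11); Column gets 3.
- Z → Row plays M (best of 4, 7, 0); Column gets 1.
Column's induced payoffs are 7, 8, 3, 1, so Column commits to X. Subgame-perfect outcome: (M, X) with payoffs (12, 8).
For the simultaneous game, intersect best replies.
Row's best replies: W→B; X→M; Y→B; Z→M.
Column's best replies: T→W; M→W; B→W.
The unique mutual best reply is (B, W), giving (6, 7).
Column's commitment gain: 8 − 7 = 1.

1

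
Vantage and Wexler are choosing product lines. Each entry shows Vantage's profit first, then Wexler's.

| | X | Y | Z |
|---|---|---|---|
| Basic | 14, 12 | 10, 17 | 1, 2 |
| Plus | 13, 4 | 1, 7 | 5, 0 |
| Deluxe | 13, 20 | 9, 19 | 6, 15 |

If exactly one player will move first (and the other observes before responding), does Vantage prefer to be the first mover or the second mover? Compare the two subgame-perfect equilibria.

If Vantage leads: Wexler's best replies are Basic→Y, Plus→Y, Deluxe→X; Vantage's induced payoffs 10, 1, 13; outcome (Deluxe, X), payoffs (13, 20).
If Wexler leads: Vantage's best replies are X→Basic, Y→Basic, Z→Deluxe; Wexler's induced payoffs 12, 17, 15; outcome (Basic, Y), payoffs (10, 17).
Vantage gets 13 moving first and 10 moving second, so Vantage prefers to move first.

first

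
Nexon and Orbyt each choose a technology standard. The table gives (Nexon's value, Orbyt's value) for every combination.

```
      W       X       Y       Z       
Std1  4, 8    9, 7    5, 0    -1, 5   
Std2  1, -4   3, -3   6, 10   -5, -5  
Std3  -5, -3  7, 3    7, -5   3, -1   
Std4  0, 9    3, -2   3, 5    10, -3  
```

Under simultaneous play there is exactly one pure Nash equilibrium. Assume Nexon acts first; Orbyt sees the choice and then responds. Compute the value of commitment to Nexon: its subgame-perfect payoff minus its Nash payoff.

Backward induction with Nexon moving first.
- Std1 → Orbyt plays W (best of 8, 7, 0, 5); Nexon gets 4.
- Std2 → Orbyt plays Y (best of -4, -3, 10, -5); Nexon gets 6.
- Std3 → Orbyt plays X (best of -3, 3, -5, -1); Nexon gets 7.
- Std4 → Orbyt plays W (best of 9, -2, 5, -3); Nexon gets 0.
Nexon's induced payoffs are 4, 6, 7, 0, so Nexon commits to Std3. Subgame-perfect outcome: (Std3, X) with payoffs (7, 3).
Under simultaneous play:
Nexon's best replies: W→Std1; X→Std1; Y→Std3; Z→Std4.
Orbyt's best replies: Std1→W; Std2→Y; Std3→X; Std4→W.
The unique mutual best reply is (Std1, W), giving (4, 8).
Nexon's commitment gain: 7 − 4 = 3.

3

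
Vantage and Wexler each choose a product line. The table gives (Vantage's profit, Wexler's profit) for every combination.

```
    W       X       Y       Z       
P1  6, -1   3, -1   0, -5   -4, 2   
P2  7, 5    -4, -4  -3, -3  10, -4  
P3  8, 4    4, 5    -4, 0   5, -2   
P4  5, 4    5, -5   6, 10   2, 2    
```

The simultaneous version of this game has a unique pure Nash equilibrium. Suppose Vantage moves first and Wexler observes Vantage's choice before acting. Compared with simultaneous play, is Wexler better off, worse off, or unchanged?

Backward induction with Vantage moving first.
- P1: Wexler compares -1, -1, -5, 2 and picks Z; Vantage would get -4.
- P2: Wexler compares 5, -4, -3, -4 and picks W; Vantage would get 7.
- P3: Wexler compares 4, 5, 0, -2 and picks X; Vantage would get 4.
- P4: Wexler compares 4, -5, 10, 2 and picks Y; Vantage would get 6.
Vantage's induced payoffs are -4, 7, 4, 6, so Vantage commits to P2. Subgame-perfect outcome: (P2, W) with payoffs (7, 5).
Now find the simultaneous Nash equilibrium.
Vantage's best replies: W→P3; X→P4; Y→P4; Z→P2.
Wexler's best replies: P1→Z; P2→W; P3→X; P4→Y.
Only (P4, Y) has each player best-responding; Nash payoffs (6, 10).
Wexler earns 5 sequentially versus 10 at the Nash outcome: worse off.

worse off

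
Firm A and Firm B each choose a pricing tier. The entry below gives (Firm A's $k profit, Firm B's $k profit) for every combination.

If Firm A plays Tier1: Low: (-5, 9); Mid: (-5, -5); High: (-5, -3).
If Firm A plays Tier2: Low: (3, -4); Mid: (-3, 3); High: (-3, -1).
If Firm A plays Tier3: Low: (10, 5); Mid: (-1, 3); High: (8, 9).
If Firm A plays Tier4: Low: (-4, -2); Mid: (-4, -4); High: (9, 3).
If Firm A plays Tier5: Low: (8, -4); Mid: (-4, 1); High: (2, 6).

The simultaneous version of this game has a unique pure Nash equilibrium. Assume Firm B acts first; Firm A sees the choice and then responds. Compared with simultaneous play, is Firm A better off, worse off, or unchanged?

Firm A best-responds to each possible Firm B move:
- Low → Firm A plays Tier3 (best of -5, 3, 10, -4, 8); Firm B gets 5.
- Mid → Firm A plays Tier3 (best of -5, -3, -1, -4, -4); Firm B gets 3.
- High → Firm A plays Tier4 (best of -5, -3, 8, 9, 2); Firm B gets 3.
Firm B's induced payoffs are 5, 3, 3, so Firm B commits to Low. Subgame-perfect outcome: (Tier3, Low) with payoffs (10, 5).
Now find the simultaneous Nash equilibrium.
Firm A's best replies: Low→Tier3; Mid→Tier3; High→Tier4.
Firm B's best replies: Tier1→Low; Tier2→Mid; Tier3→High; Tier4→High; Tier5→High.
The unique mutual best reply is (Tier4, High), giving (9, 3).
Firm A earns 10 sequentially versus 9 at the Nash outcome: better off.

better off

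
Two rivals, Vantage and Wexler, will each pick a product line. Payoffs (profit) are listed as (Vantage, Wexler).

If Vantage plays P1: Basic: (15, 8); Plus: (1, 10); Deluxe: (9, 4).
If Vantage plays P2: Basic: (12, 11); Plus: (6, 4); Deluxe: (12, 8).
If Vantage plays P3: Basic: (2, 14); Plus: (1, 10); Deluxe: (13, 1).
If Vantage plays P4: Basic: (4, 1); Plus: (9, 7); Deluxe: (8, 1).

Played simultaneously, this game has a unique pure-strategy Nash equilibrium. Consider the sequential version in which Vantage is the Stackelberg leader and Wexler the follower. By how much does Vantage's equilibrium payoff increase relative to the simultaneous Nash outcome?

3

Backward induction with Vantage moving first.
- P1: BR = Plus, leader payoff 1.
- P2: BR = Basic, leader payoff 12.
- P3: BR = Basic, leader payoff 2.
- P4: BR = Plus, leader payoff 9.
Among 1, 12, 2, 9, the best is 12 at P2. Subgame-perfect outcome: (P2, Basic) with payoffs (12, 11).
For the simultaneous game, intersect best replies.
Vantage's best replies: Basic→P1; Plus→P4; Deluxe→P3.
Wexler's best replies: P1→Plus; P2→Basic; P3→Basic; P4→Plus.
Only (P4, Plus) has each player best-responding; Nash payoffs (9, 7).
Vantage's commitment gain: 12 − 9 = 3.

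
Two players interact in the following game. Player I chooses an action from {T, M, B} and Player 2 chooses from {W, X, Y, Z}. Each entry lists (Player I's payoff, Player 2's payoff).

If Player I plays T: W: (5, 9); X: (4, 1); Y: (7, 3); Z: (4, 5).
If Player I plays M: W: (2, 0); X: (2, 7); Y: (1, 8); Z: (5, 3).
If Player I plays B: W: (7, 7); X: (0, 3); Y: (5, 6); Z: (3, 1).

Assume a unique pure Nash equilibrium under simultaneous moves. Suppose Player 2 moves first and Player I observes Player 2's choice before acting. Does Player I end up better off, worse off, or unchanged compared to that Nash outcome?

unchanged

Player I best-responds to each possible Player 2 move:
- W → Player I plays B (best of 5, 2, 7); Player 2 gets 7.
- X → Player I plays T (best of 4, 2, 0); Player 2 gets 1.
- Y → Player I plays T (best of 7, 1, 5); Player 2 gets 3.
- Z → Player I plays M (best of 4, 5, 3); Player 2 gets 3.
Among 7, 1, 3, 3, the best is 7 at W. Subgame-perfect outcome: (B, W) with payoffs (7, 7).
For the simultaneous game, intersect best replies.
Player I's best replies: W→B; X→T; Y→T; Z→M.
Player 2's best replies: T→W; M→Y; B→W.
Only (B, W) has each player best-responding; Nash payoffs (7, 7).
Player I earns 7 sequentially versus 7 at the Nash outcome: unchanged.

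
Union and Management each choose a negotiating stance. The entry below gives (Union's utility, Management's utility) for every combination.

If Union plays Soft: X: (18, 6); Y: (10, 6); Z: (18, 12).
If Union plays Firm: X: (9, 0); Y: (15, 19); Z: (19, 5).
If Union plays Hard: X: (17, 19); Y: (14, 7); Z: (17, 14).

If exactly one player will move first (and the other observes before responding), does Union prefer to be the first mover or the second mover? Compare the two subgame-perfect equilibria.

If Union leads: Management's best replies are Soft→Z, Firm→Y, Hard→X; Union's induced payoffs 18, 15, 17; outcome (Soft, Z), payoffs (18, 12).
If Management leads: Union's best replies are X→Soft, Y→Firm, Z→Firm; Management's induced payoffs 6, 19, 5; outcome (Firm, Y), payoffs (15, 19).
Union gets 18 moving first and 15 moving second, so Union prefers to move first.

first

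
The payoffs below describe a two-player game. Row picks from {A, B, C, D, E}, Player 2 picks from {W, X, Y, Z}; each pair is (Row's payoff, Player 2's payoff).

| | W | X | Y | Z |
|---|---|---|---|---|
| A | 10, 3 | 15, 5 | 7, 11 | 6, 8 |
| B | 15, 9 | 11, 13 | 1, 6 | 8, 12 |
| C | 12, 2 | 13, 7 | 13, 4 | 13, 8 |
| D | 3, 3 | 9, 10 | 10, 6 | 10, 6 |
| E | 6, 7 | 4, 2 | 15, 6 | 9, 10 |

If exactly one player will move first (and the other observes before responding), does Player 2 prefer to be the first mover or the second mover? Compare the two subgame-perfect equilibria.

If Row leads: Player 2's best replies are A→Y, B→X, C→Z, D→X, E→Z; Row's induced payoffs 7, 11, 13, 9, 9; outcome (C, Z), payoffs (13, 8).
If Player 2 leads: Row's best replies are W→B, X→A, Y→E, Z→C; Player 2's induced payoffs 9, 5, 6, 8; outcome (B, W), payoffs (15, 9).
Player 2 gets 9 moving first and 8 moving second, so Player 2 prefers to move first.

first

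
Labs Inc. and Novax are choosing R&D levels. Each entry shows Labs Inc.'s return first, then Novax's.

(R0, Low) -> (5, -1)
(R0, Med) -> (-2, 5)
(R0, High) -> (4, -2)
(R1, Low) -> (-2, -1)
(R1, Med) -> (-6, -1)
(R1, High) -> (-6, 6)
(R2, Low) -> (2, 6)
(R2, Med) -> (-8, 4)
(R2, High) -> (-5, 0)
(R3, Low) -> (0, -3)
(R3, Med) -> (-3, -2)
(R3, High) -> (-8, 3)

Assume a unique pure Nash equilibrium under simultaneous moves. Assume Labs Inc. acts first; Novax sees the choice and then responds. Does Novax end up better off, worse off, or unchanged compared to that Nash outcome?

Solve by backward induction (Labs Inc. leads).
- R0: BR = Med, leader payoff -2.
- R1: BR = High, leader payoff -6.
- R2: BR = Low, leader payoff 2.
- R3: BR = High, leader payoff -8.
Among -2, -6, 2, -8, the best is 2 at R2. Subgame-perfect outcome: (R2, Low) with payoffs (2, 6).
For the simultaneous game, intersect best replies.
Labs Inc.'s best replies: Low→R0; Med→R0; High→R0.
Novax's best replies: R0→Med; R1→High; R2→Low; R3→High.
Only (R0, Med) has each player best-responding; Nash payoffs (-2, 5).
Novax earns 6 sequentially versus 5 at the Nash outcome: better off.

better off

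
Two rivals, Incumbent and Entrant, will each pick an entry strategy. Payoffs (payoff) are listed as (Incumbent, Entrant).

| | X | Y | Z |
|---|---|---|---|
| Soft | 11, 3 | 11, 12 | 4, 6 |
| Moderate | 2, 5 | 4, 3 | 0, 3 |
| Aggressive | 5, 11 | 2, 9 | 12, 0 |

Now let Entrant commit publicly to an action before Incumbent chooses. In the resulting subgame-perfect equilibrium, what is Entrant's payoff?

12

Solve by backward induction (Entrant leads).
- X: BR = Soft, leader payoff 3.
- Y: BR = Soft, leader payoff 12.
- Z: BR = Aggressive, leader payoff 0.
Among 3, 12, 0, the best is 12 at Y. Subgame-perfect outcome: (Soft, Y) with payoffs (11, 12).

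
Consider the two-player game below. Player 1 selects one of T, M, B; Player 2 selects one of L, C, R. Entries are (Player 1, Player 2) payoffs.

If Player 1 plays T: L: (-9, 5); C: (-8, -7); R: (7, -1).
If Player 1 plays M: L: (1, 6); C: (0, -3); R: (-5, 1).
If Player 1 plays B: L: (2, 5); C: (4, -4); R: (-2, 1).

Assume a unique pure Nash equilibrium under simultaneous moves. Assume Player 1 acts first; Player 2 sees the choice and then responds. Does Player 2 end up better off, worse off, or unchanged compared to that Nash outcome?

unchanged

Solve by backward induction (Player 1 leads).
- T: BR = L, leader payoff -9.
- M: BR = L, leader payoff 1.
- B: BR = L, leader payoff 2.
Maximizing over -9, 1, 2, Player 1 chooses B. Subgame-perfect outcome: (B, L) with payoffs (2, 5).
Now find the simultaneous Nash equilibrium.
Player 1's best replies: L→B; C→B; R→T.
Player 2's best replies: T→L; M→L; B→L.
Only (B, L) has each player best-responding; Nash payoffs (2, 5).
Player 2 earns 5 sequentially versus 5 at the Nash outcome: unchanged.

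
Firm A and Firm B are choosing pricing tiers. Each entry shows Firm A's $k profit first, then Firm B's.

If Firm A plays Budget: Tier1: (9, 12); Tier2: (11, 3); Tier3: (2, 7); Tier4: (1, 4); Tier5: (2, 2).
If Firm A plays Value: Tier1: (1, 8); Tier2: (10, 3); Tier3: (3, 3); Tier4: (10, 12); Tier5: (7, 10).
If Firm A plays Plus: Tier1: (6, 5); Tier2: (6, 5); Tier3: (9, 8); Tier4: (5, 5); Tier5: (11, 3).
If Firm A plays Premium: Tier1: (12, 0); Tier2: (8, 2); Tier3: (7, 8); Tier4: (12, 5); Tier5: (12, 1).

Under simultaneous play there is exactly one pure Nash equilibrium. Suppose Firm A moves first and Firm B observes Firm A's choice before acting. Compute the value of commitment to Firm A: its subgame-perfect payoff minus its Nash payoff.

1

Backward induction with Firm A moving first.
- Budget: Firm B compares 12, 3, 7, 4, 2 and picks Tier1; Firm A would get 9.
- Value: Firm B compares 8, 3, 3, 12, 10 and picks Tier4; Firm A would get 10.
- Plus: Firm B compares 5, 5, 8, 5, 3 and picks Tier3; Firm A would get 9.
- Premium: Firm B compares 0, 2, 8, 5, 1 and picks Tier3; Firm A would get 7.
Maximizing over 9, 10, 9, 7, Firm A chooses Value. Subgame-perfect outcome: (Value, Tier4) with payoffs (10, 12).
For the simultaneous game, intersect best replies.
Firm A's best replies: Tier1→Premium; Tier2→Budget; Tier3→Plus; Tier4→Premium; Tier5→Premium.
Firm B's best replies: Budget→Tier1; Value→Tier4; Plus→Tier3; Premium→Tier3.
Only (Plus, Tier3) has each player best-responding; Nash payoffs (9, 8).
Firm A's commitment gain: 10 − 9 = 1.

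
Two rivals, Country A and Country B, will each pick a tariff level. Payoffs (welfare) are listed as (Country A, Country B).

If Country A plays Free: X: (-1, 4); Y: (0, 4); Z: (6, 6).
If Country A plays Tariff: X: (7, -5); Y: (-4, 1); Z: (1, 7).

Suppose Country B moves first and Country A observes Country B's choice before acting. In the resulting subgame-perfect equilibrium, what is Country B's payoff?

Solve by backward induction (Country B leads).
- X: Country A compares -1, 7 and picks Tariff; Country B would get -5.
- Y: Country A compares 0, -4 and picks Free; Country B would get 4.
- Z: Country A compares 6, 1 and picks Free; Country B would get 6.
Among -5, 4, 6, the best is 6 at Z. Subgame-perfect outcome: (Free, Z) with payoffs (6, 6).

6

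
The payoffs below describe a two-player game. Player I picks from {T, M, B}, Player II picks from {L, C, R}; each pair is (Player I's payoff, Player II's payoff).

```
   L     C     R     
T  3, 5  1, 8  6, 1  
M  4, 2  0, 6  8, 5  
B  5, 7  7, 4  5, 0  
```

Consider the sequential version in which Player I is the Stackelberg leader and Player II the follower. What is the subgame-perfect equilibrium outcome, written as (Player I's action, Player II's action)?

Solve by backward induction (Player I leads).
- T → Player II plays C (best of 5, 8, 1); Player I gets 1.
- M → Player II plays C (best of 2, 6, 5); Player I gets 0.
- B → Player II plays L (best of 7, 4, 0); Player I gets 5.
Among 1, 0, 5, the best is 5 at B. Subgame-perfect outcome: (B, L) with payoffs (5, 7).

(B, L)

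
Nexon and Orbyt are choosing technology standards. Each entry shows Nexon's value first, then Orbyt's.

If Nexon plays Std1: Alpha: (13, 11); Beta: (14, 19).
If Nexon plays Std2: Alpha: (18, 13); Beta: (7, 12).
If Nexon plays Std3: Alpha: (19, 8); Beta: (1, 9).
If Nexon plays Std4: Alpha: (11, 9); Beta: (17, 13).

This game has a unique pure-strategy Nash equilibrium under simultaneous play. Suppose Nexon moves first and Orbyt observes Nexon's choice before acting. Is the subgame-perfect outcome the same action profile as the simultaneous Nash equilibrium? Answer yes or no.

Work backward from Orbyt's decision.
- Std1: BR = Beta, leader payoff 14.
- Std2: BR = Alpha, leader payoff 18.
- Std3: BR = Beta, leader payoff 1.
- Std4: BR = Beta, leader payoff 17.
Among 14, 18, 1, 17, the best is 18 at Std2. Subgame-perfect outcome: (Std2, Alpha) with payoffs (18, 13).
Now find the simultaneous Nash equilibrium.
Nexon's best replies: Alpha→Std3; Beta→Std4.
Orbyt's best replies: Std1→Beta; Std2→Alpha; Std3→Beta; Std4→Beta.
Only (Std4, Beta) has each player best-responding; Nash payoffs (17, 13).
Sequential outcome (Std2, Alpha) differs from the Nash profile (Std4, Beta).

no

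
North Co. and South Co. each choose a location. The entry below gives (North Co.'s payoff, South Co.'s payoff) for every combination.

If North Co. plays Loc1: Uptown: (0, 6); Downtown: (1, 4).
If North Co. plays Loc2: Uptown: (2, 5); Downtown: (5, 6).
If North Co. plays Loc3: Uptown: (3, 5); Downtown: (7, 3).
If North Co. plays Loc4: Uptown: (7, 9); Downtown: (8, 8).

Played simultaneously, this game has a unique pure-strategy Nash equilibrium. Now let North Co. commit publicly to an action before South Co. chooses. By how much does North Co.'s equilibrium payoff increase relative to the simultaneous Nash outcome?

0

Backward induction with North Co. moving first.
- Loc1: BR = Uptown, leader payoff 0.
- Loc2: BR = Downtown, leader payoff 5.
- Loc3: BR = Uptown, leader payoff 3.
- Loc4: BR = Uptown, leader payoff 7.
North Co.'s induced payoffs are 0, 5, 3, 7, so North Co. commits to Loc4. Subgame-perfect outcome: (Loc4, Uptown) with payoffs (7, 9).
For the simultaneous game, intersect best replies.
North Co.'s best replies: Uptown→Loc4; Downtown→Loc4.
South Co.'s best replies: Loc1→Uptown; Loc2→Downtown; Loc3→Uptown; Loc4→Uptown.
Only (Loc4, Uptown) has each player best-responding; Nash payoffs (7, 9).
North Co.'s commitment gain: 7 − 7 = 0.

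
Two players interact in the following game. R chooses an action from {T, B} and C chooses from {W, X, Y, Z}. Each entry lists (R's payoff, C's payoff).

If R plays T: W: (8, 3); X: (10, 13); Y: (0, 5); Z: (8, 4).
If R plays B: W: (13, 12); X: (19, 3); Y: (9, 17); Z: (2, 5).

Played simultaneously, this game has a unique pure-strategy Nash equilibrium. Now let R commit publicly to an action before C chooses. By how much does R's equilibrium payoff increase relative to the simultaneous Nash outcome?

Solve by backward induction (R leads).
- T: BR = X, leader payoff 10.
- B: BR = Y, leader payoff 9.
Maximizing over 10, 9, R chooses T. Subgame-perfect outcome: (T, X) with payoffs (10, 13).
Under simultaneous play:
R's best replies: W→B; X→B; Y→B; Z→T.
C's best replies: T→X; B→Y.
Only (B, Y) has each player best-responding; Nash payoffs (9, 17).
R's commitment gain: 10 − 9 = 1.

1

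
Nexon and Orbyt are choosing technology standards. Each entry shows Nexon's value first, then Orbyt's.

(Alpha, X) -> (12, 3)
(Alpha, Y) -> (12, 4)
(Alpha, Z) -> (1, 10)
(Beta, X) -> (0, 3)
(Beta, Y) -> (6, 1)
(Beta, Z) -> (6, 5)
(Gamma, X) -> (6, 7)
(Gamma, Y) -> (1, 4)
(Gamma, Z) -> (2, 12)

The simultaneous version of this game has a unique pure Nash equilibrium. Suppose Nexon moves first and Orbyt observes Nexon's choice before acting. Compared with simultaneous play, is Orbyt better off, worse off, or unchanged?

unchanged

Orbyt best-responds to each possible Nexon move:
- Alpha: Orbyt compares 3, 4, 10 and picks Z; Nexon would get 1.
- Beta: Orbyt compares 3, 1, 5 and picks Z; Nexon would get 6.
- Gamma: Orbyt compares 7, 4, 12 and picks Z; Nexon would get 2.
Nexon's induced payoffs are 1, 6, 2, so Nexon commits to Beta. Subgame-perfect outcome: (Beta, Z) with payoffs (6, 5).
Now find the simultaneous Nash equilibrium.
Nexon's best replies: X→Alpha; Y→Alpha; Z→Beta.
Orbyt's best replies: Alpha→Z; Beta→Z; Gamma→Z.
Only (Beta, Z) has each player best-responding; Nash payoffs (6, 5).
Orbyt earns 5 sequentially versus 5 at the Nash outcome: unchanged.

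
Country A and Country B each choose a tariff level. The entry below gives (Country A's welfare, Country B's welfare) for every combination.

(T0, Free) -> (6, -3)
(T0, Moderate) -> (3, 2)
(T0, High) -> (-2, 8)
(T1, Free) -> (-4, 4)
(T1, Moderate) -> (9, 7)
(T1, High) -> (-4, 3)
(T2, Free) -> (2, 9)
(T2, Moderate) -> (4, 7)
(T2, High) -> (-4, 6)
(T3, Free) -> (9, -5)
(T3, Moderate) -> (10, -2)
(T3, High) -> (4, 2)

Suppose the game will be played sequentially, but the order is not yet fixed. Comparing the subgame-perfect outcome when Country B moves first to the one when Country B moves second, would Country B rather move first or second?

If Country A leads: Country B's best replies are T0→High, T1→Moderate, T2→Free, T3→High; Country A's induced payoffs -2, 9, 2, 4; outcome (T1, Moderate), payoffs (9, 7).
If Country B leads: Country A's best replies are Free→T3, Moderate→T3, High→T3; Country B's induced payoffs -5, -2, 2; outcome (T3, High), payoffs (4, 2).
Country B gets 2 moving first and 7 moving second, so Country B prefers to move second.

second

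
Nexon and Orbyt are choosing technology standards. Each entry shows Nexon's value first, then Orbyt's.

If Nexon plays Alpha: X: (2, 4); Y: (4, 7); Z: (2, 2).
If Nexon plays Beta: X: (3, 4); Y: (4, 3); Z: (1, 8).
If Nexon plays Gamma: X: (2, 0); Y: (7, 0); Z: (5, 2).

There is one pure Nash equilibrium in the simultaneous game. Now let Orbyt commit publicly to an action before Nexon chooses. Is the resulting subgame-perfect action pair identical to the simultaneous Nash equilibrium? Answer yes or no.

Work backward from Nexon's decision.
- X: Nexon compares 2, 3, 2 and picks Beta; Orbyt would get 4.
- Y: Nexon compares 4, 4, 7 and picks Gamma; Orbyt would get 0.
- Z: Nexon compares 2, 1, 5 and picks Gamma; Orbyt would get 2.
Orbyt's induced payoffs are 4, 0, 2, so Orbyt commits to X. Subgame-perfect outcome: (Beta, X) with payoffs (3, 4).
For the simultaneous game, intersect best replies.
Nexon's best replies: X→Beta; Y→Gamma; Z→Gamma.
Orbyt's best replies: Alpha→Y; Beta→Z; Gamma→Z.
The unique mutual best reply is (Gamma, Z), giving (5, 2).
Sequential outcome (Beta, X) differs from the Nash profile (Gamma, Z).

no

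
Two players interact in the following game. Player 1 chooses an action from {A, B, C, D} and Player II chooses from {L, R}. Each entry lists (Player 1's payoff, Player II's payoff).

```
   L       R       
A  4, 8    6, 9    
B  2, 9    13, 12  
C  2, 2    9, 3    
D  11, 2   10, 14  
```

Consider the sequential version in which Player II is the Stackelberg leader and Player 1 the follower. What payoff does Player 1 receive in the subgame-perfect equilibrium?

Solve by backward induction (Player II leads).
- L → Player 1 plays D (best of 4, 2, 2, 11); Player II gets 2.
- R → Player 1 plays B (best of 6, 13, 9, 10); Player II gets 12.
Among 2, 12, the best is 12 at R. Subgame-perfect outcome: (B, R) with payoffs (13, 12).

13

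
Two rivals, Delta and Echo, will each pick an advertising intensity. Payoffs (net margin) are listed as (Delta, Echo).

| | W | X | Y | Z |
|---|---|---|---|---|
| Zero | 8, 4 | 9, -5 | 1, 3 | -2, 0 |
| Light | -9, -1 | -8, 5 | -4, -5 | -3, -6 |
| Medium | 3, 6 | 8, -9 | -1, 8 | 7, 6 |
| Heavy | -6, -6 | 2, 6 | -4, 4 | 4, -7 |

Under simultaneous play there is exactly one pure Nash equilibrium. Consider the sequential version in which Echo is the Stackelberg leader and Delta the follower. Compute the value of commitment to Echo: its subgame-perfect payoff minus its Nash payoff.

2

Backward induction with Echo moving first.
- W: Delta compares 8, -9, 3, -6 and picks Zero; Echo would get 4.
- X: Delta compares 9, -8, 8, 2 and picks Zero; Echo would get -5.
- Y: Delta compares 1, -4, -1, -4 and picks Zero; Echo would get 3.
- Z: Delta compares -2, -3, 7, 4 and picks Medium; Echo would get 6.
Maximizing over 4, -5, 3, 6, Echo chooses Z. Subgame-perfect outcome: (Medium, Z) with payoffs (7, 6).
Under simultaneous play:
Delta's best replies: W→Zero; X→Zero; Y→Zero; Z→Medium.
Echo's best replies: Zero→W; Light→X; Medium→Y; Heavy→X.
Only (Zero, W) has each player best-responding; Nash payoffs (8, 4).
Echo's commitment gain: 6 − 4 = 2.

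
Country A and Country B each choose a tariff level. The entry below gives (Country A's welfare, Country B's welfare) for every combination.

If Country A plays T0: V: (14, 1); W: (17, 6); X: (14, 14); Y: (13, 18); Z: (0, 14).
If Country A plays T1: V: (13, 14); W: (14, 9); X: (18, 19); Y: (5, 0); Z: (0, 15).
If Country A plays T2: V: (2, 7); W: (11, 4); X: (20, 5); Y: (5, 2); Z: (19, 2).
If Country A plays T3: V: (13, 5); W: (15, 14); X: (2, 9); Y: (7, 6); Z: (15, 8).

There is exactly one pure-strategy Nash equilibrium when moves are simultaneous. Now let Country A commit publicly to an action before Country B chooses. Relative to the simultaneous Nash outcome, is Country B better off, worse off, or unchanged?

better off

Backward induction with Country A moving first.
- T0: BR = Y, leader payoff 13.
- T1: BR = X, leader payoff 18.
- T2: BR = V, leader payoff 2.
- T3: BR = W, leader payoff 15.
Country A's induced payoffs are 13, 18, 2, 15, so Country A commits to T1. Subgame-perfect outcome: (T1, X) with payoffs (18, 19).
Now find the simultaneous Nash equilibrium.
Country A's best replies: V→T0; W→T0; X→T2; Y→T0; Z→T2.
Country B's best replies: T0→Y; T1→X; T2→V; T3→W.
Only (T0, Y) has each player best-responding; Nash payoffs (13, 18).
Country B earns 19 sequentially versus 18 at the Nash outcome: better off.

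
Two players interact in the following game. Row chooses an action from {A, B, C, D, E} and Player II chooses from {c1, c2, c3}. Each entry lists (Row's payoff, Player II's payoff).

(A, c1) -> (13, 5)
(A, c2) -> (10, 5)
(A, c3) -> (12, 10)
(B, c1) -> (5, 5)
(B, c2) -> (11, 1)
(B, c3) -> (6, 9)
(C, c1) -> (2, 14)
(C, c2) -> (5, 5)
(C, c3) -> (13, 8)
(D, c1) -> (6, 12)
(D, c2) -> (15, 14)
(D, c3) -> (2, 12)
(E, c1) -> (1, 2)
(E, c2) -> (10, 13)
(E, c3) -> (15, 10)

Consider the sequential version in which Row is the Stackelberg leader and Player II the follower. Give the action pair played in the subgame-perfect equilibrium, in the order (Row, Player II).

(D, c2)

Player II best-responds to each possible Row move:
- A: BR = c3, leader payoff 12.
- B: BR = c3, leader payoff 6.
- C: BR = c1, leader payoff 2.
- D: BR = c2, leader payoff 15.
- E: BR = c2, leader payoff 10.
Row's induced payoffs are 12, 6, 2, 15, 10, so Row commits to D. Subgame-perfect outcome: (D, c2) with payoffs (15, 14).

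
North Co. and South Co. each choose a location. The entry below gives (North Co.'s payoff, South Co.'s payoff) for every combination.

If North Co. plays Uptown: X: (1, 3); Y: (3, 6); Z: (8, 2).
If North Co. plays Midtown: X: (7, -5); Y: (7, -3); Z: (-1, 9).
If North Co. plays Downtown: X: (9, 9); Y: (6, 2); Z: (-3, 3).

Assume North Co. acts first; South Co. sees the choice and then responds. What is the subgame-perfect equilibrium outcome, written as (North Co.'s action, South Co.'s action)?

South Co. best-responds to each possible North Co. move:
- Uptown: South Co. compares 3, 6, 2 and picks Y; North Co. would get 3.
- Midtown: South Co. compares -5, -3, 9 and picks Z; North Co. would get -1.
- Downtown: South Co. compares 9, 2, 3 and picks X; North Co. would get 9.
Among 3, -1, 9, the best is 9 at Downtown. Subgame-perfect outcome: (Downtown, X) with payoffs (9, 9).

(Downtown, X)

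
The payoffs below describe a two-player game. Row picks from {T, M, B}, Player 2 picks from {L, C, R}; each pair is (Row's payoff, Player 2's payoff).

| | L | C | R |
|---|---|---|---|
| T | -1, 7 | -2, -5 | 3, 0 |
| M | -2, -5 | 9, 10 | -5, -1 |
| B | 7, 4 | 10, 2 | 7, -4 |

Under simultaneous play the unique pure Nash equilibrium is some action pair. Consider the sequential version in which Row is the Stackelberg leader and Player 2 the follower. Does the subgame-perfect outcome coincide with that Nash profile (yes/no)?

Solve by backward induction (Row leads).
- T: Player 2 compares 7, -5, 0 and picks L; Row would get -1.
- M: Player 2 compares -5, 10, -1 and picks C; Row would get 9.
- B: Player 2 compares 4, 2, -4 and picks L; Row would get 7.
Maximizing over -1, 9, 7, Row chooses M. Subgame-perfect outcome: (M, C) with payoffs (9, 10).
Under simultaneous play:
Row's best replies: L→B; C→B; R→B.
Player 2's best replies: T→L; M→C; B→L.
The unique mutual best reply is (B, L), giving (7, 4).
Sequential outcome (M, C) differs from the Nash profile (B, L).

no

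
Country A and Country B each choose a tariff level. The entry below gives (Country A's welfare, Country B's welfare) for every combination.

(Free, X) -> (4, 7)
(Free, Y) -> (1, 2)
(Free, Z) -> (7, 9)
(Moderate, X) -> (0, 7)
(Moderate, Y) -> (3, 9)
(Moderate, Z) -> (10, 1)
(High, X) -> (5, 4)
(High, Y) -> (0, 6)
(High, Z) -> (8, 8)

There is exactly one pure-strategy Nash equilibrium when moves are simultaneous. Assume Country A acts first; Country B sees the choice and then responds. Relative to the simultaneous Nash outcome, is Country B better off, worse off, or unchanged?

Solve by backward induction (Country A leads).
- Free: BR = Z, leader payoff 7.
- Moderate: BR = Y, leader payoff 3.
- High: BR = Z, leader payoff 8.
Country A's induced payoffs are 7, 3, 8, so Country A commits to High. Subgame-perfect outcome: (High, Z) with payoffs (8, 8).
For the simultaneous game, intersect best replies.
Country A's best replies: X→High; Y→Moderate; Z→Moderate.
Country B's best replies: Free→Z; Moderate→Y; High→Z.
Only (Moderate, Y) has each player best-responding; Nash payoffs (3, 9).
Country B earns 8 sequentially versus 9 at the Nash outcome: worse off.

worse off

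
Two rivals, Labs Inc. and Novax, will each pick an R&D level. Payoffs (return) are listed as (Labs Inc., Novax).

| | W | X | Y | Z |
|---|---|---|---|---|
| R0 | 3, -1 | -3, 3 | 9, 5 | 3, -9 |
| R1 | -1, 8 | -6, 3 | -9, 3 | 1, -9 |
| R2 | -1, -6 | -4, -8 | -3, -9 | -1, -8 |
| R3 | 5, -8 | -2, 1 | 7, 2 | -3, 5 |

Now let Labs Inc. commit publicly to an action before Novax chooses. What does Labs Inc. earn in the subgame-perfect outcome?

Backward induction with Labs Inc. moving first.
- R0: Novax compares -1, 3, 5, -9 and picks Y; Labs Inc. would get 9.
- R1: Novax compares 8, 3, 3, -9 and picks W; Labs Inc. would get -1.
- R2: Novax compares -6, -8, -9, -8 and picks W; Labs Inc. would get -1.
- R3: Novax compares -8, 1, 2, 5 and picks Z; Labs Inc. would get -3.
Maximizing over 9, -1, -1, -3, Labs Inc. chooses R0. Subgame-perfect outcome: (R0, Y) with payoffs (9, 5).

9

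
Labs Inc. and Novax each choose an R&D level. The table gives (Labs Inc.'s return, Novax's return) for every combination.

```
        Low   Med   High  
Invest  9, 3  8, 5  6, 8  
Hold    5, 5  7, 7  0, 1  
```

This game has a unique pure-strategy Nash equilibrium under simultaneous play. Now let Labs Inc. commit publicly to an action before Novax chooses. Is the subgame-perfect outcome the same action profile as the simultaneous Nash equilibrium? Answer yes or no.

Work backward from Novax's decision.
- Invest → Novax plays High (best of 3, 5, 8); Labs Inc. gets 6.
- Hold → Novax plays Med (best of 5, 7, 1); Labs Inc. gets 7.
Maximizing over 6, 7, Labs Inc. chooses Hold. Subgame-perfect outcome: (Hold, Med) with payoffs (7, 7).
Now find the simultaneous Nash equilibrium.
Labs Inc.'s best replies: Low→Invest; Med→Invest; High→Invest.
Novax's best replies: Invest→High; Hold→Med.
Only (Invest, High) has each player best-responding; Nash payoffs (6, 8).
Sequential outcome (Hold, Med) differs from the Nash profile (Invest, High).

no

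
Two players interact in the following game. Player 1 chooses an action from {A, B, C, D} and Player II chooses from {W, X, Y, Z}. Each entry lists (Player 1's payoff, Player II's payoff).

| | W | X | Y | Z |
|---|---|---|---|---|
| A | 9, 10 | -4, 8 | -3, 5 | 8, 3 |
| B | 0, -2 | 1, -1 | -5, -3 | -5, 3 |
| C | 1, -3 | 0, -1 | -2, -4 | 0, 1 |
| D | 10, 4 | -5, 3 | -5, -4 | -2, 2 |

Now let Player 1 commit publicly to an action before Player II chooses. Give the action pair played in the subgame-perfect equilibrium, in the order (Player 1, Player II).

(D, W)

Solve by backward induction (Player 1 leads).
- A: Player II compares 10, 8, 5, 3 and picks W; Player 1 would get 9.
- B: Player II compares -2, -1, -3, 3 and picks Z; Player 1 would get -5.
- C: Player II compares -3, -1, -4, 1 and picks Z; Player 1 would get 0.
- D: Player II compares 4, 3, -4, 2 and picks W; Player 1 would get 10.
Player 1's induced payoffs are 9, -5, 0, 10, so Player 1 commits to D. Subgame-perfect outcome: (D, W) with payoffs (10, 4).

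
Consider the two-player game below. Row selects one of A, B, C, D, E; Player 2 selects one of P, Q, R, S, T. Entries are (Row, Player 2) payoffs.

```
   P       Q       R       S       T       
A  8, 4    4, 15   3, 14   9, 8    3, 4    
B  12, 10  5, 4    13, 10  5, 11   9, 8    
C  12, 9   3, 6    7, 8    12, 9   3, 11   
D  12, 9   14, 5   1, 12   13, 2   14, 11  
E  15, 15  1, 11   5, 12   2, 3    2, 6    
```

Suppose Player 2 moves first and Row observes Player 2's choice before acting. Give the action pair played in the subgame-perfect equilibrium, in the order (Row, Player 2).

Row best-responds to each possible Player 2 move:
- P: BR = E, leader payoff 15.
- Q: BR = D, leader payoff 5.
- R: BR = B, leader payoff 10.
- S: BR = D, leader payoff 2.
- T: BR = D, leader payoff 11.
Maximizing over 15, 5, 10, 2, 11, Player 2 chooses P. Subgame-perfect outcome: (E, P) with payoffs (15, 15).

(E, P)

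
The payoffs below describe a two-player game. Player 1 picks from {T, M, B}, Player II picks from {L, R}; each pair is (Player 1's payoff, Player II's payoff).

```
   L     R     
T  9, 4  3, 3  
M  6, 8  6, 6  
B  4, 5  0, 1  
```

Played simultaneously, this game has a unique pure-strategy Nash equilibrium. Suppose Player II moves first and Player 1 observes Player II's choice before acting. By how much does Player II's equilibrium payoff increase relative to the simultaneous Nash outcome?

2

Solve by backward induction (Player II leads).
- L → Player 1 plays T (best of 9, 6, 4); Player II gets 4.
- R → Player 1 plays M (best of 3, 6, 0); Player II gets 6.
Player II's induced payoffs are 4, 6, so Player II commits to R. Subgame-perfect outcome: (M, R) with payoffs (6, 6).
Under simultaneous play:
Player 1's best replies: L→T; R→M.
Player II's best replies: T→L; M→L; B→L.
The unique mutual best reply is (T, L), giving (9, 4).
Player II's commitment gain: 6 − 4 = 2.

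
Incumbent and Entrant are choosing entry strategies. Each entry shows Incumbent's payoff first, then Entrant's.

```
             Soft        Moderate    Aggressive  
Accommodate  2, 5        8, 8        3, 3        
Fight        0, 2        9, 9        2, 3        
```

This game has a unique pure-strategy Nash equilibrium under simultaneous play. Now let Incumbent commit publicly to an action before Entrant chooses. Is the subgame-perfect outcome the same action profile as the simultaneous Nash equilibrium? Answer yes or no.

yes

Entrant best-responds to each possible Incumbent move:
- Accommodate: BR = Moderate, leader payoff 8.
- Fight: BR = Moderate, leader payoff 9.
Among 8, 9, the best is 9 at Fight. Subgame-perfect outcome: (Fight, Moderate) with payoffs (9, 9).
Now find the simultaneous Nash equilibrium.
Incumbent's best replies: Soft→Accommodate; Moderate→Fight; Aggressive→Accommodate.
Entrant's best replies: Accommodate→Moderate; Fight→Moderate.
Only (Fight, Moderate) has each player best-responding; Nash payoffs (9, 9).
Sequential outcome (Fight, Moderate) coincides with the Nash profile (Fight, Moderate).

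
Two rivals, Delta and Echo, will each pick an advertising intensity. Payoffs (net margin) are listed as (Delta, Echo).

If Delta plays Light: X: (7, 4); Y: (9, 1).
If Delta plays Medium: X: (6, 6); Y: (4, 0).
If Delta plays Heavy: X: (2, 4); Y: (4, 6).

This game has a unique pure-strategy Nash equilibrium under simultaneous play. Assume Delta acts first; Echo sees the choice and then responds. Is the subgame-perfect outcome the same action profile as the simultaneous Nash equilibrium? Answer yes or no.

Backward induction with Delta moving first.
- Light: BR = X, leader payoff 7.
- Medium: BR = X, leader payoff 6.
- Heavy: BR = Y, leader payoff 4.
Delta's induced payoffs are 7, 6, 4, so Delta commits to Light. Subgame-perfect outcome: (Light, X) with payoffs (7, 4).
Under simultaneous play:
Delta's best replies: X→Light; Y→Light.
Echo's best replies: Light→X; Medium→X; Heavy→Y.
The unique mutual best reply is (Light, X), giving (7, 4).
Sequential outcome (Light, X) coincides with the Nash profile (Light, X).

yes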